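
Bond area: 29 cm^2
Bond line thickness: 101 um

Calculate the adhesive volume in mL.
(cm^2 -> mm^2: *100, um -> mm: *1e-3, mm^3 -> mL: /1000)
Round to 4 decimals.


V = 29*100 * 101*1e-3 / 1000
= 0.2929 mL

0.2929


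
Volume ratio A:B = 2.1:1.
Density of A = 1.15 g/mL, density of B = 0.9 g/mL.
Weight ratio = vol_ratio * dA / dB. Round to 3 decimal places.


Wt ratio = 2.1 * 1.15 / 0.9
= 2.683

2.683


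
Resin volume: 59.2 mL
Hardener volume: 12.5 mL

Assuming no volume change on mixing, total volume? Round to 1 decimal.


V_total = 59.2 + 12.5 = 71.7 mL

71.7


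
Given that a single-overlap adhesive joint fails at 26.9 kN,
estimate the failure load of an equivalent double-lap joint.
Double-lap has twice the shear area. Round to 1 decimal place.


Double-lap factor = 2
Expected load = 26.9 * 2 = 53.8 kN

53.8


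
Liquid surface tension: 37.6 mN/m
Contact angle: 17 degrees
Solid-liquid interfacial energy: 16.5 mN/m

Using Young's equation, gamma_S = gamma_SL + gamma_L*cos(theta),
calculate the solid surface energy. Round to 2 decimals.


gamma_S = 16.5 + 37.6 * cos(17)
= 52.46 mN/m

52.46


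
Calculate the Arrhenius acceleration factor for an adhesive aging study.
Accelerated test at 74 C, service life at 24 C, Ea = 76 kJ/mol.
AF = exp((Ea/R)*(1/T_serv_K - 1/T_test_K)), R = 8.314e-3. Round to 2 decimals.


T_test = 347.15 K, T_serv = 297.15 K
Ea/R = 76 / 0.008314 = 9141.21
AF = exp(9141.21 * (1/297.15 - 1/347.15))
= 84.00

84.00


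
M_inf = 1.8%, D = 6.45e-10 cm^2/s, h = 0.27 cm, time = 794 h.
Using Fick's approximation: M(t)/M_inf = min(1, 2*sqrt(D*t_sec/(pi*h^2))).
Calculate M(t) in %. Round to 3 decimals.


t = 2858400 s
ratio = min(1, 2*sqrt(6.45e-10*2858400/(pi*0.0729)))
= 0.179446
M(t) = 1.8 * 0.179446 = 0.323%

0.323


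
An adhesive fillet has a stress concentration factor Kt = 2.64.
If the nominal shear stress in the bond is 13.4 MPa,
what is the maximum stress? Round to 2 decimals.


Max stress = 13.4 * 2.64 = 35.38 MPa

35.38


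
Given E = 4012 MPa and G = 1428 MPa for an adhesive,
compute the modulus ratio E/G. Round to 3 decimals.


E/G ratio = 4012 / 1428 = 2.810

2.810


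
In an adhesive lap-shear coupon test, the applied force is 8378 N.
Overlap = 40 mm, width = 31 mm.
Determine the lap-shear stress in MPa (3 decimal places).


stress = F / (overlap * width)
= 8378 / (40 * 31)
= 6.756 MPa

6.756


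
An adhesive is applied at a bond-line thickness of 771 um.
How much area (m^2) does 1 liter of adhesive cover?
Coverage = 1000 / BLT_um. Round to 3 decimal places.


Coverage = 1000 / 771 = 1.297 m^2

1.297


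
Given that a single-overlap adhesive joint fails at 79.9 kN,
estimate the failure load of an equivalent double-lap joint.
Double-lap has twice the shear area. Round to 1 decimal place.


Double-lap factor = 2
Expected load = 79.9 * 2 = 159.8 kN

159.8


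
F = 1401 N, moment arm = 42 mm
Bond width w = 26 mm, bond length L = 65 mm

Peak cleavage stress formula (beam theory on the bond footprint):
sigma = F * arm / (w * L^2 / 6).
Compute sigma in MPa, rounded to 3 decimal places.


sigma = (1401 * 42) / (26 * 4225 / 6)
= 58842 * 6 / 109850
= 353052 / 109850
= 3.214 MPa

3.214


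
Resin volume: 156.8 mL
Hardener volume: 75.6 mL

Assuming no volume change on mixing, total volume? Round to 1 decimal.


V_total = 156.8 + 75.6 = 232.4 mL

232.4


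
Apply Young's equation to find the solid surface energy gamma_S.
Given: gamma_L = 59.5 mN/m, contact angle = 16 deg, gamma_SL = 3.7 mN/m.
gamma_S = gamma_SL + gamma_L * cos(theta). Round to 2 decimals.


theta_rad = 16 * pi/180 = 0.279253
gamma_S = 3.7 + 59.5 * cos(0.279253)
= 60.90 mN/m

60.90


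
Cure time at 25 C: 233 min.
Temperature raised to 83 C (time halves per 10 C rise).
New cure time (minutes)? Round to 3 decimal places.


Acceleration factor = 2^(58/10) = 55.7152
New time = 233 / 55.7152 = 4.182 min

4.182


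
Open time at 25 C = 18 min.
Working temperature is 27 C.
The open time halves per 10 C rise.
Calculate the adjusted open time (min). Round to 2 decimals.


factor = 2^((27 - 25) / 10) = 1.1487
ot = 18 / 1.1487 = 15.67 min

15.67


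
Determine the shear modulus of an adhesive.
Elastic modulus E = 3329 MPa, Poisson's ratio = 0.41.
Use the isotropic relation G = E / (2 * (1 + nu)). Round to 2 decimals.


G = 3329 / (2*(1+0.41)) = 3329 / 2.82
= 1180.50 MPa

1180.50


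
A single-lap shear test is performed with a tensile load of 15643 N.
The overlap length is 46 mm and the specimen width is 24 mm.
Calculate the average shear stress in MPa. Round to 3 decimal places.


Shear stress = F / (overlap * width)
= 15643 / (46 * 24)
= 15643 / 1104
= 14.169 MPa

14.169


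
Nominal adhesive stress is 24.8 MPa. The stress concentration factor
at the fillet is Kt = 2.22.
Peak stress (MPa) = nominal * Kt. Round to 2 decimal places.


Peak = 24.8 * 2.22 = 55.06 MPa

55.06


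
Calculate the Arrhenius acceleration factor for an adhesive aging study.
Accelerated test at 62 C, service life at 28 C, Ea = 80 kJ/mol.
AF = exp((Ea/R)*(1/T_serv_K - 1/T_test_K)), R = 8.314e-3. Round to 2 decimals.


T_test = 335.15 K, T_serv = 301.15 K
Ea/R = 80 / 0.008314 = 9622.32
AF = exp(9622.32 * (1/301.15 - 1/335.15))
= 25.57

25.57


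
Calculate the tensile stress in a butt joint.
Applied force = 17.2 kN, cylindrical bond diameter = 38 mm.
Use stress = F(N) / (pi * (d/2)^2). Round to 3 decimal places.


A = pi * 19.0^2 = 1134.1149 mm^2
sigma = 17200.0 / 1134.1149 = 15.166 MPa

15.166


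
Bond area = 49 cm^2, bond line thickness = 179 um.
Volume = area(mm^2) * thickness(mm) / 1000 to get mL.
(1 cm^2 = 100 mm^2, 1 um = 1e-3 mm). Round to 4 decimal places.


area_mm2 = 49 * 100 = 4900
blt_mm = 179 * 1e-3 = 0.179
vol_mm3 = 4900 * 0.179 = 877.1
vol_mL = 877.1 / 1000 = 0.8771 mL

0.8771


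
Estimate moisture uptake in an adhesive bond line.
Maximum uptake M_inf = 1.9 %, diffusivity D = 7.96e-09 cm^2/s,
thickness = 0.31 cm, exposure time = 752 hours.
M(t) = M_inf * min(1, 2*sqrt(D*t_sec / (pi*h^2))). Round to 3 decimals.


Convert time: 752 h = 2707200 s
ratio = min(1, 2*sqrt(7.96e-09*2707200/(pi*0.31^2)))
= 0.534331
M(t) = 1.9 * 0.534331 = 1.015%

1.015


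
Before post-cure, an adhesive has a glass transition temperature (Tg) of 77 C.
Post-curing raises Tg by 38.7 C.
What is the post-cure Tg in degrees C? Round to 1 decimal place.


Tg_post = Tg_base + delta_Tg
= 77 + 38.7
= 115.7 C

115.7


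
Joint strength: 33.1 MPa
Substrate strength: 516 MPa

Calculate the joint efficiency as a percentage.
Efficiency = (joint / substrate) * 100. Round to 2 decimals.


Efficiency = (33.1 / 516) * 100 = 6.41%

6.41


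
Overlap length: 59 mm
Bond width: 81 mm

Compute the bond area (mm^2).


Bond area = 59 * 81 = 4779 mm^2

4779


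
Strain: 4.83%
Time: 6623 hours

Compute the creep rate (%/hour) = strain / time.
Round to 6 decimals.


Creep rate = 4.83 / 6623
= 0.000729 %/h

0.000729


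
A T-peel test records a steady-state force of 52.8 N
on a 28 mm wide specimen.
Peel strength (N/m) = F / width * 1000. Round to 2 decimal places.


Peel strength = 52.8 / 28 * 1000
= 1885.71 N/m

1885.71


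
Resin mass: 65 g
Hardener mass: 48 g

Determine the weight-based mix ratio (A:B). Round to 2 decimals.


Ratio = 65 / 48 = 1.35

1.35


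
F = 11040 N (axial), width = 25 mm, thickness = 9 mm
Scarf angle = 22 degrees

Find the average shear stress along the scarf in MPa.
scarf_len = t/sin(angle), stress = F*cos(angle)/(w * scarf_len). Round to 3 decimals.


scarf_len = 9/sin(22 deg) = 24.0252
cos(22 deg) = 0.927184
stress = 11040*0.927184/(25*24.0252) = 17.042 MPa

17.042


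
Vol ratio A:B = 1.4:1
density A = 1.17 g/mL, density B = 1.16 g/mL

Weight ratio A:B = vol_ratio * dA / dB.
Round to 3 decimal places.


Weight ratio = 1.4 * 1.17 / 1.16
= 1.412

1.412


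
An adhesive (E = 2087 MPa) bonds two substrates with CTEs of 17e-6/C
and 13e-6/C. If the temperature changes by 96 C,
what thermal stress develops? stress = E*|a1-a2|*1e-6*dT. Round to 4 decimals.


Stress = 2087 * |17 - 13| * 1e-6 * 96
= 0.8014 MPa

0.8014


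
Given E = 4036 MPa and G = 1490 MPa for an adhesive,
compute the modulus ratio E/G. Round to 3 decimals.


E/G ratio = 4036 / 1490 = 2.709

2.709


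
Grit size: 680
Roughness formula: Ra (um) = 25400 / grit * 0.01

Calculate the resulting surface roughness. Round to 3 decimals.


Ra = 25400 / 680 * 0.01
= 0.374 um

0.374


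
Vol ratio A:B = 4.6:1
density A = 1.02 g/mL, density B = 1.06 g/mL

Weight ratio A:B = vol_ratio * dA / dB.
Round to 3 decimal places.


Weight ratio = 4.6 * 1.02 / 1.06
= 4.426

4.426


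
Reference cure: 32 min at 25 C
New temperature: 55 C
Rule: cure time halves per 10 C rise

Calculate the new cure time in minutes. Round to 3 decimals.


factor = 2^((55-25)/10) = 8.0000
t_new = 32 / 8.0000 = 4.000 min

4.000


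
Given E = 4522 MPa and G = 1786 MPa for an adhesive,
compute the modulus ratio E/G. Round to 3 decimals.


E/G ratio = 4522 / 1786 = 2.532

2.532


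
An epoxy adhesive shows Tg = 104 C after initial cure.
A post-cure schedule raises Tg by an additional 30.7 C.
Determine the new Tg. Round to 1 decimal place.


New Tg = 104 + 30.7
= 134.7 C

134.7


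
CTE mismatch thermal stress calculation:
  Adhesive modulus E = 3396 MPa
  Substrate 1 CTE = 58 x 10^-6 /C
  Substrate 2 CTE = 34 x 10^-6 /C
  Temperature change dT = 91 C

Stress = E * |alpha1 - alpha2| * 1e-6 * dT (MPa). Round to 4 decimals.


delta_alpha = |58 - 34| = 24 x 10^-6/C
Stress = 3396 * 24e-6 * 91
= 7.4169 MPa

7.4169


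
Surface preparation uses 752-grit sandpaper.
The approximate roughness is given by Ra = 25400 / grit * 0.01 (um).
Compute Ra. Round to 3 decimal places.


Ra = 25400 / 752 * 0.01
= 254 / 752
= 0.338 um

0.338


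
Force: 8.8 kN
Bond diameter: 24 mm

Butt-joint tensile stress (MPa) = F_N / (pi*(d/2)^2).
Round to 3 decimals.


F_N = 8.8 * 1000 = 8800.0 N
A = pi*(12.0)^2 = 452.3893 mm^2
stress = 8800.0 / 452.3893 = 19.452 MPa

19.452


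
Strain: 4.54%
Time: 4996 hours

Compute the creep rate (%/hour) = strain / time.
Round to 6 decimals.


Creep rate = 4.54 / 4996
= 0.000909 %/h

0.000909


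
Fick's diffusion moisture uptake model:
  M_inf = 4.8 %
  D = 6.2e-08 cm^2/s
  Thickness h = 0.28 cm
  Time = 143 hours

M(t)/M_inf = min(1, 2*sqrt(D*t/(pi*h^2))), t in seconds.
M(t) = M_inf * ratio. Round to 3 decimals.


t_sec = 143 * 3600 = 514800
ratio = 2*sqrt(6.2e-08*514800/(pi*0.28^2))
= min(1, 0.719966)
= 0.719966
M(t) = 4.8 * 0.719966 = 3.456 %

3.456


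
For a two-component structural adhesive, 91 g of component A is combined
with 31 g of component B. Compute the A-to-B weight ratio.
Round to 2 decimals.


Weight ratio A:B = 91 / 31
= 2.94

2.94


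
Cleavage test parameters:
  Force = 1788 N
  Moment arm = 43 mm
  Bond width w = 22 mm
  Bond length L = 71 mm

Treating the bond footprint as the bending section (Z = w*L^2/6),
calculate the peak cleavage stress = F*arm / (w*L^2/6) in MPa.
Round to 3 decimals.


M = 1788 * 43 = 76884 N*mm
Z = 22 * 71^2 / 6 = 110902 / 6 mm^3
sigma = M / Z = 6 * 76884 / 110902 = 461304 / 110902
= 4.160 MPa

4.160


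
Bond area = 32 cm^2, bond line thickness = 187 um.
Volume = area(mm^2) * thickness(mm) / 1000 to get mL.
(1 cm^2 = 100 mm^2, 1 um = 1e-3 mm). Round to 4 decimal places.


area_mm2 = 32 * 100 = 3200
blt_mm = 187 * 1e-3 = 0.187
vol_mm3 = 3200 * 0.187 = 598.4
vol_mL = 598.4 / 1000 = 0.5984 mL

0.5984


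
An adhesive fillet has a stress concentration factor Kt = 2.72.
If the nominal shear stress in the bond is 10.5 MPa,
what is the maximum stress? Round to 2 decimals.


Max stress = 10.5 * 2.72 = 28.56 MPa

28.56


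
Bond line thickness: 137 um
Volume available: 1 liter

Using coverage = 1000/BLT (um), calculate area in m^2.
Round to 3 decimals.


1 L = 1e6 mm^3, thickness = 137 um = 0.137 mm
Area = 1e6 / 0.137 mm^2 = (1e6 / 0.137) / 1e6 m^2 = 1000 / 137 m^2
= 7.299 m^2

7.299


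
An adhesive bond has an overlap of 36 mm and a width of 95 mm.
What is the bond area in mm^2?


Bond area = overlap * width
= 36 * 95
= 3420 mm^2

3420


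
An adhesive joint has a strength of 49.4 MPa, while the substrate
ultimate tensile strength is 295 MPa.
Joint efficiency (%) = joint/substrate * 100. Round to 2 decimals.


Efficiency = 49.4 / 295 * 100
= 16.75%

16.75


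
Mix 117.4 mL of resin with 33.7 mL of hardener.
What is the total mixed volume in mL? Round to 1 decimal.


Total = 117.4 + 33.7 = 151.1 mL

151.1


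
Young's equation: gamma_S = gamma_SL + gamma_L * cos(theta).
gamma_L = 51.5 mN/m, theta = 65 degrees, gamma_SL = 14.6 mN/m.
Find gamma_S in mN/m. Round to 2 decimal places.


cos(65 deg) = 0.422618
gamma_S = 14.6 + 51.5 * 0.422618
= 36.36 mN/m

36.36


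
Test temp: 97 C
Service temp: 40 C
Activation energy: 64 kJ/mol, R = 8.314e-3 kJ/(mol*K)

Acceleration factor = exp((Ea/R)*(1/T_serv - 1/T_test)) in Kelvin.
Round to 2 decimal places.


AF = exp((64/0.008314)*(1/313.15 - 1/370.15))
= 44.05

44.05


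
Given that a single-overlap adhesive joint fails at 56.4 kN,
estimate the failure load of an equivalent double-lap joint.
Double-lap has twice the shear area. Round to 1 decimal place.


Double-lap factor = 2
Expected load = 56.4 * 2 = 112.8 kN

112.8


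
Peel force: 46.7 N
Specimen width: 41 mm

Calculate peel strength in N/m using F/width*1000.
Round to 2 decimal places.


Peel strength = 46.7 / 41 * 1000 = 1139.02 N/m

1139.02


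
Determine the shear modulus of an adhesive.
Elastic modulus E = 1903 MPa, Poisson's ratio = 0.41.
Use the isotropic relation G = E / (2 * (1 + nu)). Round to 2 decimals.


G = 1903 / (2*(1+0.41)) = 1903 / 2.82
= 674.82 MPa

674.82


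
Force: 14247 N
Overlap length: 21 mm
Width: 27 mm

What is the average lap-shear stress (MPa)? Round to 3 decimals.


Average shear stress = F / (overlap * width)
= 14247 / (21 * 27)
= 25.127 MPa

25.127


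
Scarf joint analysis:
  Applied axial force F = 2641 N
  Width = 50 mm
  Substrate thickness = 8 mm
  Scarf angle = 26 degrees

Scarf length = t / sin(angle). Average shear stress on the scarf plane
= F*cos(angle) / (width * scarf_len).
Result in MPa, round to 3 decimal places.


Scarf length = 8 / sin(26 deg) = 18.2494 mm
cos(26 deg) = 0.898794
Shear = 2641 * 0.898794 / (50 * 18.2494)
= 2.601 MPa

2.601


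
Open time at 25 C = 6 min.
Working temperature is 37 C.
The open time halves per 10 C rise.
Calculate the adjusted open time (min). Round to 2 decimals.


factor = 2^((37 - 25) / 10) = 2.2974
ot = 6 / 2.2974 = 2.61 min

2.61


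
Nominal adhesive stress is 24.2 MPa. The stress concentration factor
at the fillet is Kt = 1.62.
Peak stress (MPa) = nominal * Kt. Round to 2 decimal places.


Peak = 24.2 * 1.62 = 39.20 MPa

39.20


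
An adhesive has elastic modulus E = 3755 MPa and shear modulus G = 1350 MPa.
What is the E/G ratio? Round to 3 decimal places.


E/G = 3755 / 1350 = 2.781

2.781


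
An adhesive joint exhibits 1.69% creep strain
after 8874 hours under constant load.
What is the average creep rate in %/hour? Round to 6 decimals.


Creep rate = strain / time
= 1.69 / 8874
= 0.000190 %/h

0.000190


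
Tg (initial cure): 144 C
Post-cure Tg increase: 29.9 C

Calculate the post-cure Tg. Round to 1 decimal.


Post-cure Tg = 144 + 29.9 = 173.9 C

173.9


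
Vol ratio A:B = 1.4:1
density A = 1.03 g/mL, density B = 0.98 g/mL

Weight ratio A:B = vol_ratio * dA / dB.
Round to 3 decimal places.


Weight ratio = 1.4 * 1.03 / 0.98
= 1.471

1.471


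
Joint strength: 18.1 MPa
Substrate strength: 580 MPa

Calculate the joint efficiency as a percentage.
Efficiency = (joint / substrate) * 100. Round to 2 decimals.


Efficiency = (18.1 / 580) * 100 = 3.12%

3.12


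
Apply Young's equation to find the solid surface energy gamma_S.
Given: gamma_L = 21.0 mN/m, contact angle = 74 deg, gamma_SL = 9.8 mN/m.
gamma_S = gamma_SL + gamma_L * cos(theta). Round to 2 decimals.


theta_rad = 74 * pi/180 = 1.291544
gamma_S = 9.8 + 21.0 * cos(1.291544)
= 15.59 mN/m

15.59


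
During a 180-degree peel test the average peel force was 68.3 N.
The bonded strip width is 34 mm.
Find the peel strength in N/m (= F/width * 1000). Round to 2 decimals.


Peel strength = F/width * 1000
= 68.3 / 34 * 1000
= 2008.82 N/m

2008.82


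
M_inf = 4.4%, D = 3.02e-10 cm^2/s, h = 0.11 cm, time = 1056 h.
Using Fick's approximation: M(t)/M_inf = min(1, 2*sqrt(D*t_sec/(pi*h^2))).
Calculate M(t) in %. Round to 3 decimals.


t = 3801600 s
ratio = min(1, 2*sqrt(3.02e-10*3801600/(pi*0.0121)))
= 0.347575
M(t) = 4.4 * 0.347575 = 1.529%

1.529


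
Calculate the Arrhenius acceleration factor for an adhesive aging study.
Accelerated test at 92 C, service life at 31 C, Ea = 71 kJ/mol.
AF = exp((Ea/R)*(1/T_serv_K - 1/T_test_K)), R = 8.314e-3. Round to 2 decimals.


T_test = 365.15 K, T_serv = 304.15 K
Ea/R = 71 / 0.008314 = 8539.81
AF = exp(8539.81 * (1/304.15 - 1/365.15))
= 108.91

108.91


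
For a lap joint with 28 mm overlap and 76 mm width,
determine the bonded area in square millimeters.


Area = 28 * 76 = 2128 mm^2

2128


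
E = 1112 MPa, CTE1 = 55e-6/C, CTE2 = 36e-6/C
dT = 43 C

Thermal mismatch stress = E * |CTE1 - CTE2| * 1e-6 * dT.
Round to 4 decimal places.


= 1112 * 19e-6 * 43
= 0.9085 MPa

0.9085


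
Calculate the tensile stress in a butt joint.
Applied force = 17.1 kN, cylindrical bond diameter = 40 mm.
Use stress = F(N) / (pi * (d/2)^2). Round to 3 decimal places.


A = pi * 20.0^2 = 1256.6371 mm^2
sigma = 17100.0 / 1256.6371 = 13.608 MPa

13.608


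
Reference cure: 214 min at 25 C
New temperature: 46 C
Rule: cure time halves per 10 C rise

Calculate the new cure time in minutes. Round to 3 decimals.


factor = 2^((46-25)/10) = 4.2871
t_new = 214 / 4.2871 = 49.917 min

49.917


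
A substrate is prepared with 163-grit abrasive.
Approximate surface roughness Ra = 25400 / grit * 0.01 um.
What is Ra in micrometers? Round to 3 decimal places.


Ra = 25400 / 163 * 0.01 = 1.558 um

1.558


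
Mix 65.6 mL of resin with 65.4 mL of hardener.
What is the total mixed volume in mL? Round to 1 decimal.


Total = 65.6 + 65.4 = 131.0 mL

131.0


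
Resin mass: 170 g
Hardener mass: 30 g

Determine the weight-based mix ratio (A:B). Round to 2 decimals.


Ratio = 170 / 30 = 5.67

5.67


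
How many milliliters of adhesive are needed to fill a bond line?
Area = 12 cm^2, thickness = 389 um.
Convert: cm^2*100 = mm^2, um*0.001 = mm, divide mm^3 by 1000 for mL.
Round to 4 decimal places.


= (12 * 100) * (389 * 0.001) / 1000
= 0.4668 mL

0.4668


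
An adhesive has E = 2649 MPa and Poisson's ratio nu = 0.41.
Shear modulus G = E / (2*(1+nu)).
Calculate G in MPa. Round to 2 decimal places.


G = 2649 / (2*(1+0.41))
= 2649 / 2.82
= 939.36 MPa

939.36


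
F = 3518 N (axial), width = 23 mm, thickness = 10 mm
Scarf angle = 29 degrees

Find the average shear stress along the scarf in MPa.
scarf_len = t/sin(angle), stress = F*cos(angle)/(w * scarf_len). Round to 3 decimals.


scarf_len = 10/sin(29 deg) = 20.6267
cos(29 deg) = 0.874620
stress = 3518*0.874620/(23*20.6267) = 6.486 MPa

6.486


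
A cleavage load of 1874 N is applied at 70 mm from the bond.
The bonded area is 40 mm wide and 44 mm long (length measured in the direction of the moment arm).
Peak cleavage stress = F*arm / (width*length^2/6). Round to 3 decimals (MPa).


Moment = 1874 * 70 = 131180 N*mm
Section modulus = 40 * 1936 / 6 = 77440 / 6 mm^3
Stress = 131180 / (77440 / 6) = 787080 / 77440
= 10.164 MPa

10.164


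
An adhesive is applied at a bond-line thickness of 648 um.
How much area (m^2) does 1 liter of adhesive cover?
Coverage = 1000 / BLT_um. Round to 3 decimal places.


Coverage = 1000 / 648 = 1.543 m^2

1.543


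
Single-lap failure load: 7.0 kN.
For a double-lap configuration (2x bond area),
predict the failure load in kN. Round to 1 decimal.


Failure load = 7.0 * 2 = 14.0 kN

14.0


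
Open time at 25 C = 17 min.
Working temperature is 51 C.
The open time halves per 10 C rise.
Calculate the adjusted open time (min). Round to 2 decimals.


factor = 2^((51 - 25) / 10) = 6.0629
ot = 17 / 6.0629 = 2.80 min

2.80


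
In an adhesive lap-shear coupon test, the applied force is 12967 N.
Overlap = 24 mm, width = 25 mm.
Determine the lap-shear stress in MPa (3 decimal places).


stress = F / (overlap * width)
= 12967 / (24 * 25)
= 21.612 MPa

21.612


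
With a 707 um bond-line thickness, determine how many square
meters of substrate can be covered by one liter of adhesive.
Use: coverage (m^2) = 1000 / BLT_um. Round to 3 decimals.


Coverage = 1000 / 707 = 1.414 m^2

1.414


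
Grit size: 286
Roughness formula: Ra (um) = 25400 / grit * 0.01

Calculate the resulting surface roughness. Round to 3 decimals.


Ra = 25400 / 286 * 0.01
= 0.888 um

0.888


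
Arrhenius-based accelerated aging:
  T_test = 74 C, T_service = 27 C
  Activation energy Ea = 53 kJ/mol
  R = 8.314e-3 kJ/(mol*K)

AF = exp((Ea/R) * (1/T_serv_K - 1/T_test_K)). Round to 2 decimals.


T_test_K = 347.15, T_serv_K = 300.15
AF = exp((53/8.314e-3) * (1/300.15 - 1/347.15))
= 17.73

17.73


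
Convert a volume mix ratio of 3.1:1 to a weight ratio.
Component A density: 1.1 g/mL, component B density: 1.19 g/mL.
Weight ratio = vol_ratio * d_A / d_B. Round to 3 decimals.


= 3.1 * 1.1 / 1.19 = 2.866

2.866


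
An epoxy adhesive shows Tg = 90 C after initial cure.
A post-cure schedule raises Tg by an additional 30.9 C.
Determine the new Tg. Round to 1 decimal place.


New Tg = 90 + 30.9
= 120.9 C

120.9


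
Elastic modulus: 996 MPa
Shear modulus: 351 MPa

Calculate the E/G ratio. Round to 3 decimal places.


E / G = 996 / 351 = 2.838

2.838


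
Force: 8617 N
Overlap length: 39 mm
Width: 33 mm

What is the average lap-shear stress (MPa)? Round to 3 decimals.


Average shear stress = F / (overlap * width)
= 8617 / (39 * 33)
= 6.695 MPa

6.695


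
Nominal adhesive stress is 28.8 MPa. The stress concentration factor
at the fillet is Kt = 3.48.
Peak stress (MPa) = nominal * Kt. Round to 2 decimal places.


Peak = 28.8 * 3.48 = 100.22 MPa

100.22


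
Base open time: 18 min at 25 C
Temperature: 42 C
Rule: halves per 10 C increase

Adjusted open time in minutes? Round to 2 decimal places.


Acceleration = 2^((42-25)/10) = 3.2490
Open time = 18 / 3.2490 = 5.54 min

5.54


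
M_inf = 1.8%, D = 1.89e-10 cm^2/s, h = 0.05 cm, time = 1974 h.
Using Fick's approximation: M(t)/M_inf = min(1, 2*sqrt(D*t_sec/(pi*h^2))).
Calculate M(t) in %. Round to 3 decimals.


t = 7106400 s
ratio = min(1, 2*sqrt(1.89e-10*7106400/(pi*0.0025)))
= 0.827067
M(t) = 1.8 * 0.827067 = 1.489%

1.489


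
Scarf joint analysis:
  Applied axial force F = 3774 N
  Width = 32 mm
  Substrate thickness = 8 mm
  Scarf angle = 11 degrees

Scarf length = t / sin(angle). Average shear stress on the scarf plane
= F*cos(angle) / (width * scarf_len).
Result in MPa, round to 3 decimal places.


Scarf length = 8 / sin(11 deg) = 41.9267 mm
cos(11 deg) = 0.981627
Shear = 3774 * 0.981627 / (32 * 41.9267)
= 2.761 MPa

2.761


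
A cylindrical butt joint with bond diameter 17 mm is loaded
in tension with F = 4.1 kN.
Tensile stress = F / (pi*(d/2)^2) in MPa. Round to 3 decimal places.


Area = pi * (17/2)^2 = 226.9801 mm^2
Stress = 4.1*1000 / 226.9801
= 18.063 MPa

18.063


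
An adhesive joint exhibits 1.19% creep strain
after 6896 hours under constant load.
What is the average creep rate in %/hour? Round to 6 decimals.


Creep rate = strain / time
= 1.19 / 6896
= 0.000173 %/h

0.000173


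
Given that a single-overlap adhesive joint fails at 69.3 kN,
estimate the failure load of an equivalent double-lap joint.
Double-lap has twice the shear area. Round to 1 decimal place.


Double-lap factor = 2
Expected load = 69.3 * 2 = 138.6 kN

138.6


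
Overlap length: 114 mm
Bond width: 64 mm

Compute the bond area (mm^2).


Bond area = 114 * 64 = 7296 mm^2

7296


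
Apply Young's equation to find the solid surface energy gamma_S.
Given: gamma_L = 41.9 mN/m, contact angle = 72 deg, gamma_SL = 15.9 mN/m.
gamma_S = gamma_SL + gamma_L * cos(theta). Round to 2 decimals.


theta_rad = 72 * pi/180 = 1.256637
gamma_S = 15.9 + 41.9 * cos(1.256637)
= 28.85 mN/m

28.85


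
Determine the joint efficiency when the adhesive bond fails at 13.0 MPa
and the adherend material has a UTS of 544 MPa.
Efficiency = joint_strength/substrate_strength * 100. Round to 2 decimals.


Joint efficiency = 13.0 / 544 * 100
= 2.39%

2.39


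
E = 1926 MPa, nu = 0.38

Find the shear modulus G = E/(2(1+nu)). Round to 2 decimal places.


G = 1926 / (2 * 1.38)
= 697.83 MPa

697.83


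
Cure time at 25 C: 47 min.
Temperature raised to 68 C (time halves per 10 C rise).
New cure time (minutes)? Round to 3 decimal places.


Acceleration factor = 2^(43/10) = 19.6983
New time = 47 / 19.6983 = 2.386 min

2.386


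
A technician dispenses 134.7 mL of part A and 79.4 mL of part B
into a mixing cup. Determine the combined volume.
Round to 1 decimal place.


Combined volume = 134.7 + 79.4
= 214.1 mL

214.1


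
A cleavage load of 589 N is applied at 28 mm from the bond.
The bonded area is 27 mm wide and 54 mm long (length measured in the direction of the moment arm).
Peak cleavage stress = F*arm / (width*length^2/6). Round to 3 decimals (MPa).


Moment = 589 * 28 = 16492 N*mm
Section modulus = 27 * 2916 / 6 = 78732 / 6 mm^3
Stress = 16492 / (78732 / 6) = 98952 / 78732
= 1.257 MPa

1.257


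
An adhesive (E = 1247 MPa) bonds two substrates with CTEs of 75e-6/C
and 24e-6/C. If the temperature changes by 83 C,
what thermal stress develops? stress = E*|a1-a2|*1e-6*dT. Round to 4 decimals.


Stress = 1247 * |75 - 24| * 1e-6 * 83
= 5.2786 MPa

5.2786


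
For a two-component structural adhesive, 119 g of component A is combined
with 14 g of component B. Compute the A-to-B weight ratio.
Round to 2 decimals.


Weight ratio A:B = 119 / 14
= 8.50

8.50


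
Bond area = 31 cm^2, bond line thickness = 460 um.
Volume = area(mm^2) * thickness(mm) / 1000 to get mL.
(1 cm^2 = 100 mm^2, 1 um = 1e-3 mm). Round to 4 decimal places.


area_mm2 = 31 * 100 = 3100
blt_mm = 460 * 1e-3 = 0.46
vol_mm3 = 3100 * 0.46 = 1426.0
vol_mL = 1426.0 / 1000 = 1.4260 mL

1.4260


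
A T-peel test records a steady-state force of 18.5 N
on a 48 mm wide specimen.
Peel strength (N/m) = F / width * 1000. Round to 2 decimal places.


Peel strength = 18.5 / 48 * 1000
= 385.42 N/m

385.42


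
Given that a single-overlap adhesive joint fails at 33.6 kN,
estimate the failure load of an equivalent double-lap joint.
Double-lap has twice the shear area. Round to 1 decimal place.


Double-lap factor = 2
Expected load = 33.6 * 2 = 67.2 kN

67.2


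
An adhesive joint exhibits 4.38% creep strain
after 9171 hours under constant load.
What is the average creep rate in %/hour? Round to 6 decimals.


Creep rate = strain / time
= 4.38 / 9171
= 0.000478 %/h

0.000478


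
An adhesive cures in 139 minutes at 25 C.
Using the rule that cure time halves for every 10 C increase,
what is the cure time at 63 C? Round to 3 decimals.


Factor = 2^((63 - 25) / 10) = 13.9288
Cure time = 139 / 13.9288
= 9.979 minutes

9.979


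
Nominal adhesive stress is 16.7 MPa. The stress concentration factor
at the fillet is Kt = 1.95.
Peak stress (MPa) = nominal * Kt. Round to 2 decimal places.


Peak = 16.7 * 1.95 = 32.57 MPa

32.57


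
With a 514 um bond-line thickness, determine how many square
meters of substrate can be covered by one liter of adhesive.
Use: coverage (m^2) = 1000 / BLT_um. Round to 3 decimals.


Coverage = 1000 / 514 = 1.946 m^2

1.946


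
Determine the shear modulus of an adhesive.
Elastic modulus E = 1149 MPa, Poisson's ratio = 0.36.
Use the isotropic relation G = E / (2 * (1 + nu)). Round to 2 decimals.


G = 1149 / (2*(1+0.36)) = 1149 / 2.72
= 422.43 MPa

422.43


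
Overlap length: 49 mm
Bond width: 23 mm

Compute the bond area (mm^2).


Bond area = 49 * 23 = 1127 mm^2

1127


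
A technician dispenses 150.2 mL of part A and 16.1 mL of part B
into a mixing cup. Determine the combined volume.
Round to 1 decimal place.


Combined volume = 150.2 + 16.1
= 166.3 mL

166.3


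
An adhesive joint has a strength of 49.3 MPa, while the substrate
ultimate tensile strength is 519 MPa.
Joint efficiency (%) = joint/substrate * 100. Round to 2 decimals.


Efficiency = 49.3 / 519 * 100
= 9.50%

9.50


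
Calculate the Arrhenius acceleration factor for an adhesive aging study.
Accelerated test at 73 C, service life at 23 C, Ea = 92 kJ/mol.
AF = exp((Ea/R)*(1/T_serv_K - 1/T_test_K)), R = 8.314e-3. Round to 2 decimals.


T_test = 346.15 K, T_serv = 296.15 K
Ea/R = 92 / 0.008314 = 11065.67
AF = exp(11065.67 * (1/296.15 - 1/346.15))
= 220.80

220.80


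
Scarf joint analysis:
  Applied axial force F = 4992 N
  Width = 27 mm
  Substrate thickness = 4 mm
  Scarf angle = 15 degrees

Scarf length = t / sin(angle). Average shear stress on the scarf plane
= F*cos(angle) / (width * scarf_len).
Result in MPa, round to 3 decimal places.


Scarf length = 4 / sin(15 deg) = 15.4548 mm
cos(15 deg) = 0.965926
Shear = 4992 * 0.965926 / (27 * 15.4548)
= 11.556 MPa

11.556


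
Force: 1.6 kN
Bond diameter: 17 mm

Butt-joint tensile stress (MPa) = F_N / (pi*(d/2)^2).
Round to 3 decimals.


F_N = 1.6 * 1000 = 1600.0 N
A = pi*(8.5)^2 = 226.9801 mm^2
stress = 1600.0 / 226.9801 = 7.049 MPa

7.049


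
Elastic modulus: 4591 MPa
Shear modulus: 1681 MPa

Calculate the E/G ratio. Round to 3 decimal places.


E / G = 4591 / 1681 = 2.731

2.731


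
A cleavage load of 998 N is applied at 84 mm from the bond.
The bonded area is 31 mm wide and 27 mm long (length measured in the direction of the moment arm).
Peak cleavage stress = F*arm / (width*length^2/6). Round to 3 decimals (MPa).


Moment = 998 * 84 = 83832 N*mm
Section modulus = 31 * 729 / 6 = 22599 / 6 mm^3
Stress = 83832 / (22599 / 6) = 502992 / 22599
= 22.257 MPa

22.257


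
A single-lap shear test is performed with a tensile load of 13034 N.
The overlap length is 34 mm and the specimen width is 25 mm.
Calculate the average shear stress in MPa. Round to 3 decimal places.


Shear stress = F / (overlap * width)
= 13034 / (34 * 25)
= 13034 / 850
= 15.334 MPa

15.334


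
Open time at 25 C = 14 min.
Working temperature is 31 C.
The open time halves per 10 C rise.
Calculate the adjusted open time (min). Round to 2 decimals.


factor = 2^((31 - 25) / 10) = 1.5157
ot = 14 / 1.5157 = 9.24 min

9.24


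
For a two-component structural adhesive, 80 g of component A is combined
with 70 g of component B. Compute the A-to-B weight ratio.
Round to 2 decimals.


Weight ratio A:B = 80 / 70
= 1.14

1.14


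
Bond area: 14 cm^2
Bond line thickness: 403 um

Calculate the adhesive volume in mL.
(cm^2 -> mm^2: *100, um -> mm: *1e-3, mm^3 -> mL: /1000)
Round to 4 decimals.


V = 14*100 * 403*1e-3 / 1000
= 0.5642 mL

0.5642


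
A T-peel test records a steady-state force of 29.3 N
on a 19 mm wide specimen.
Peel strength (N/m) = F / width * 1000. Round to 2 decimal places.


Peel strength = 29.3 / 19 * 1000
= 1542.11 N/m

1542.11


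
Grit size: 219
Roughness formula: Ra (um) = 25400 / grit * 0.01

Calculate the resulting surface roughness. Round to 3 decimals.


Ra = 25400 / 219 * 0.01
= 1.160 um

1.160


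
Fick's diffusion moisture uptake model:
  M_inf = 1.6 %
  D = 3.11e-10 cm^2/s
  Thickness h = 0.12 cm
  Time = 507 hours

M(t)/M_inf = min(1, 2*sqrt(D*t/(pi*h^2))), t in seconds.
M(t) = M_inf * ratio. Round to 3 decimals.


t_sec = 507 * 3600 = 1825200
ratio = 2*sqrt(3.11e-10*1825200/(pi*0.12^2))
= min(1, 0.224032)
= 0.224032
M(t) = 1.6 * 0.224032 = 0.358 %

0.358


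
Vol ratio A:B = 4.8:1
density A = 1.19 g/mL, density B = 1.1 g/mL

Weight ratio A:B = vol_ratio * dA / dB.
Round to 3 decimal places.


Weight ratio = 4.8 * 1.19 / 1.1
= 5.193

5.193


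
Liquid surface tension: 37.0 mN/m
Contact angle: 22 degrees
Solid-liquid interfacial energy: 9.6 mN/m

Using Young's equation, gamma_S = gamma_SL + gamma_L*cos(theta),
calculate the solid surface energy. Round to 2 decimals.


gamma_S = 9.6 + 37.0 * cos(22)
= 43.91 mN/m

43.91


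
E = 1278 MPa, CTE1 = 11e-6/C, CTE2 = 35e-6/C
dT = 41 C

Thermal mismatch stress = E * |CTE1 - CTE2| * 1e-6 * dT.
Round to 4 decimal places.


= 1278 * 24e-6 * 41
= 1.2576 MPa

1.2576


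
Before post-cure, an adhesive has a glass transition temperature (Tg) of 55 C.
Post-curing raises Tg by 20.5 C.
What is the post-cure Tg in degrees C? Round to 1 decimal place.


Tg_post = Tg_base + delta_Tg
= 55 + 20.5
= 75.5 C

75.5


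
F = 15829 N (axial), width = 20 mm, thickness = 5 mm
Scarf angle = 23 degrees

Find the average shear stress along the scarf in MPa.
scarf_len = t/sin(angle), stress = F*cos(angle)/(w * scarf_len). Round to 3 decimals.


scarf_len = 5/sin(23 deg) = 12.7965
cos(23 deg) = 0.920505
stress = 15829*0.920505/(20*12.7965) = 56.932 MPa

56.932


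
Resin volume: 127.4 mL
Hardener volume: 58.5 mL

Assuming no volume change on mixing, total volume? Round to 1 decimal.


V_total = 127.4 + 58.5 = 185.9 mL

185.9


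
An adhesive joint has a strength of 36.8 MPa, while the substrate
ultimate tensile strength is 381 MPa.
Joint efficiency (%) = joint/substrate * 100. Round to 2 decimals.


Efficiency = 36.8 / 381 * 100
= 9.66%

9.66


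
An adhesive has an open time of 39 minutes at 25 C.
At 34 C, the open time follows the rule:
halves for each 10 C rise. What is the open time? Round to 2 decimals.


Factor = 2^((34-25)/10) = 1.8661
Open time = 39 / 1.8661 = 20.90 min

20.90


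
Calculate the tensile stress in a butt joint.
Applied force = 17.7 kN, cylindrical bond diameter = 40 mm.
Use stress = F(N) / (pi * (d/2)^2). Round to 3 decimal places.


A = pi * 20.0^2 = 1256.6371 mm^2
sigma = 17700.0 / 1256.6371 = 14.085 MPa

14.085


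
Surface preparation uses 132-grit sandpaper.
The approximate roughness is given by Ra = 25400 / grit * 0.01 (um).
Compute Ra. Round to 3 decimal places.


Ra = 25400 / 132 * 0.01
= 254 / 132
= 1.924 um

1.924


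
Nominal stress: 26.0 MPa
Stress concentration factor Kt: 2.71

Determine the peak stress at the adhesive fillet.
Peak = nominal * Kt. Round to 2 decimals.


Peak stress = 26.0 * 2.71
= 70.46 MPa

70.46


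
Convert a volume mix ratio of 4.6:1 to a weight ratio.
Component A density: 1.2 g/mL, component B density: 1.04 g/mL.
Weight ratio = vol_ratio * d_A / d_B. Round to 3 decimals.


= 4.6 * 1.2 / 1.04 = 5.308

5.308


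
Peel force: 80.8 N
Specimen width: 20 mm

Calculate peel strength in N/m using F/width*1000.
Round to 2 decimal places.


Peel strength = 80.8 / 20 * 1000 = 4040.00 N/m

4040.00


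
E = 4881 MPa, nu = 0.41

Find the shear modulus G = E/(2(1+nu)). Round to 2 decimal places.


G = 4881 / (2 * 1.41)
= 1730.85 MPa

1730.85


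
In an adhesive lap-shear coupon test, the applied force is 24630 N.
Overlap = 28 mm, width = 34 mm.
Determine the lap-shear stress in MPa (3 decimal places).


stress = F / (overlap * width)
= 24630 / (28 * 34)
= 25.872 MPa

25.872


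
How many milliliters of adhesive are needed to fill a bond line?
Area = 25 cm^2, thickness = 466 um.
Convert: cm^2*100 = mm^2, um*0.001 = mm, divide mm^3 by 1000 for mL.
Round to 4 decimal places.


= (25 * 100) * (466 * 0.001) / 1000
= 1.1650 mL

1.1650


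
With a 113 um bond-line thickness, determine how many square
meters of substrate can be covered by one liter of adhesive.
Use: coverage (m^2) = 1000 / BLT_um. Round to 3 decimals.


Coverage = 1000 / 113 = 8.850 m^2

8.850


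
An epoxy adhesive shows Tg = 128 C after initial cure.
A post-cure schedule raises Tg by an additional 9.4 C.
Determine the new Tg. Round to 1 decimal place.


New Tg = 128 + 9.4
= 137.4 C

137.4


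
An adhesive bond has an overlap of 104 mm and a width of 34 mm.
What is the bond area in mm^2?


Bond area = overlap * width
= 104 * 34
= 3536 mm^2

3536


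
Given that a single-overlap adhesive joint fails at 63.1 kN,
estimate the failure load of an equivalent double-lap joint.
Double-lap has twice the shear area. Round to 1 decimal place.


Double-lap factor = 2
Expected load = 63.1 * 2 = 126.2 kN

126.2


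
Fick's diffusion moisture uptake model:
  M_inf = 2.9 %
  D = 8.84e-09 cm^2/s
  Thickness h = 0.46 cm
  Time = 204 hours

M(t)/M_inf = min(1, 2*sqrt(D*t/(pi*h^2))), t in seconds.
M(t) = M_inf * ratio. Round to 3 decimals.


t_sec = 204 * 3600 = 734400
ratio = 2*sqrt(8.84e-09*734400/(pi*0.46^2))
= min(1, 0.197647)
= 0.197647
M(t) = 2.9 * 0.197647 = 0.573 %

0.573


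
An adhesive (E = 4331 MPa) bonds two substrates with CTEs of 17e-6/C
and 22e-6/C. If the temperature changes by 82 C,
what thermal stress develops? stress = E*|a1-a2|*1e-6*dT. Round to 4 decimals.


Stress = 4331 * |17 - 22| * 1e-6 * 82
= 1.7757 MPa

1.7757


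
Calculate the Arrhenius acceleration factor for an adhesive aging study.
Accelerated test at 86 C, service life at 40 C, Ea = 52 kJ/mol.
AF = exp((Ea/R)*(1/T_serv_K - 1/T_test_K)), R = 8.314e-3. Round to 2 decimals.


T_test = 359.15 K, T_serv = 313.15 K
Ea/R = 52 / 0.008314 = 6254.51
AF = exp(6254.51 * (1/313.15 - 1/359.15))
= 12.91

12.91


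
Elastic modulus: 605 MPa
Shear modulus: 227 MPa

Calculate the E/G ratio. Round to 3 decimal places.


E / G = 605 / 227 = 2.665

2.665


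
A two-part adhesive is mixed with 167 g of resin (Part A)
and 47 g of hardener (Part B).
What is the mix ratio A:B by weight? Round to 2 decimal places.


Mix ratio = mass_A / mass_B
= 167 / 47
= 3.55

3.55


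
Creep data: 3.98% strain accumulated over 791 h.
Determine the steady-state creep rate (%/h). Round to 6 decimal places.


Rate = 3.98 / 791 = 0.005032 %/h

0.005032


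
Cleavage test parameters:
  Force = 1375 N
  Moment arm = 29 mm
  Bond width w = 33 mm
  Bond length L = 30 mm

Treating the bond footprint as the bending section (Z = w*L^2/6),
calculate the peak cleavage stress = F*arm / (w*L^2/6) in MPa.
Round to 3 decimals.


M = 1375 * 29 = 39875 N*mm
Z = 33 * 30^2 / 6 = 29700 / 6 mm^3
sigma = M / Z = 6 * 39875 / 29700 = 239250 / 29700
= 8.056 MPa

8.056


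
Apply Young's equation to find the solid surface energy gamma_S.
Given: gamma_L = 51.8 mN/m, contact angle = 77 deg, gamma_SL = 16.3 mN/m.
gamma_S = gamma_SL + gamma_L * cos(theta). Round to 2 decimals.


theta_rad = 77 * pi/180 = 1.343904
gamma_S = 16.3 + 51.8 * cos(1.343904)
= 27.95 mN/m

27.95


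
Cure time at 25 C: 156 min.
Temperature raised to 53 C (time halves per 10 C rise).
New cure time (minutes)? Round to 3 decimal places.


Acceleration factor = 2^(28/10) = 6.9644
New time = 156 / 6.9644 = 22.400 min

22.400


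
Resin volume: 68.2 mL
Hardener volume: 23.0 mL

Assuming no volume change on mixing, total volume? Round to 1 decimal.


V_total = 68.2 + 23.0 = 91.2 mL

91.2


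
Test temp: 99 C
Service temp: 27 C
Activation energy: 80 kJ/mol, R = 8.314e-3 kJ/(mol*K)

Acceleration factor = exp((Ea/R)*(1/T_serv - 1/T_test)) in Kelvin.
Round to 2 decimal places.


AF = exp((80/0.008314)*(1/300.15 - 1/372.15))
= 493.91

493.91


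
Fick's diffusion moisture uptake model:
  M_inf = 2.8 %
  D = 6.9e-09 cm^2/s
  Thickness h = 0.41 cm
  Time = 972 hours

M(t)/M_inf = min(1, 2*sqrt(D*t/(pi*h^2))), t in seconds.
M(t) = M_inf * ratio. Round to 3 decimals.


t_sec = 972 * 3600 = 3499200
ratio = 2*sqrt(6.9e-09*3499200/(pi*0.41^2))
= min(1, 0.427642)
= 0.427642
M(t) = 2.8 * 0.427642 = 1.197 %

1.197
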